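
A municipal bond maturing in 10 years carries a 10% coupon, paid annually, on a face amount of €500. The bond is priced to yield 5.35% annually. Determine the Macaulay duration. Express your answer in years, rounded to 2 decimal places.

7.23 years

Periodic yield y = 0.0535. Discount each cash flow and weight by its year:
  t   CF        PV=CF/(1+0.0535)^t    t·PV
  1        50.00        47.4608        47.4608
  2        50.00        45.0506        90.1013
  3        50.00        42.7628       128.2885
  4        50.00        40.5912       162.3648
  5        50.00        38.5298       192.6492
  6        50.00        36.5732       219.4391
  7        50.00        34.7159       243.0112
  8        50.00        32.9529       263.6232
  9        50.00        31.2795       281.5151
  10      550.00       326.6008     3,266.0083
  Σ                    676.5176     4,894.4615
Price P = Σ PV = 676.5176.
Macaulay duration = Σ(t·PV) / P = 4,894.4615 / 676.5176 = 7.23479 years.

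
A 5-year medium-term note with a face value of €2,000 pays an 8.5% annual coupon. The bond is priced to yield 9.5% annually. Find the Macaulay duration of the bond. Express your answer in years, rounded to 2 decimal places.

4.26 years

Periodic yield y = 0.095. Discount each cash flow and weight by its year:
  t   CF        PV=CF/(1+0.095)^t    t·PV
  1       170.00       155.2511       155.2511
  2       170.00       141.7819       283.5637
  3       170.00       129.4812       388.4435
  4       170.00       118.2476       472.9905
  5     2,170.00     1,378.4440     6,892.2202
  Σ                  1,923.2058     8,192.4690
Price P = Σ PV = 1,923.2058.
Macaulay duration = Σ(t·PV) / P = 8,192.4690 / 1,923.2058 = 4.25980 years.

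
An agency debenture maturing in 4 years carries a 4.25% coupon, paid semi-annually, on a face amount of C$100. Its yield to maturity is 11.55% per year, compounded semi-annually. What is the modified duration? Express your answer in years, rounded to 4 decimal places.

3.4721 years

Periodic yield y = 0.05775. First find Macaulay duration:
  t   CF        PV=CF/(1+0.05775)^t    t·PV
  1        2.125         2.0090         2.0090
  2        2.125         1.8993         3.7986
  3        2.125         1.7956         5.3868
  4        2.125         1.6976         6.7903
  5        2.125         1.6049         8.0244
  6        2.125         1.5173         9.1036
  7        2.125         1.4344        10.0410
  8      102.125        65.1730       521.3841
  Σ                     77.1310       566.5377
P = 77.1310; Macaulay duration = 566.5377 / 77.1310 = 7.34513 half-year periods = 3.67257 years.
Modified duration = D_Mac / (1 + y) = 3.67257 / 1.05775 = 3.47206 years.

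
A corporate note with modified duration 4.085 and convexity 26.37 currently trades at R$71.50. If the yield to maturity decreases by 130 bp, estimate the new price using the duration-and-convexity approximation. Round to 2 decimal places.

Duration effect: -D_mod·Δy = -4.085 × (-0.013) = +0.053105
Convexity effect: ½·C·(Δy)² = 0.5 × 26.37 × (-0.013)² = +0.002228265
ΔP/P ≈ +0.053105 + 0.002228265 = +0.055333265
New price ≈ 71.50 × (1 + 0.055333265) = 75.4563284475.

R$75.46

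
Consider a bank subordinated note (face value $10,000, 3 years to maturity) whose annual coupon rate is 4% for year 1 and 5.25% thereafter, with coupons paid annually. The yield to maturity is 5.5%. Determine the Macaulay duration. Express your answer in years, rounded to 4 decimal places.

Periodic yield y = 0.055. Discount each cash flow and weight by its year:
  t   CF        PV=CF/(1+0.055)^t    t·PV
  1       400.00       379.1469       379.1469
  2       525.00       471.6875       943.3750
  3    10,525.00     8,963.2338    26,889.7014
  Σ                  9,814.0683    28,212.2234
Price P = Σ PV = 9,814.0683.
Macaulay duration = Σ(t·PV) / P = 28,212.2234 / 9,814.0683 = 2.87467 years.

2.8747 years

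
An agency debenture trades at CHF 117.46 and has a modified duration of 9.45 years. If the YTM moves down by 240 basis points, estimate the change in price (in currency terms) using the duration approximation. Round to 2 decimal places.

+CHF 26.64

Duration approximation: ΔP/P ≈ -D_mod · Δy = -9.45 × (-0.024) = +0.226800.
ΔP ≈ 117.46 × (+0.226800) = +26.639928.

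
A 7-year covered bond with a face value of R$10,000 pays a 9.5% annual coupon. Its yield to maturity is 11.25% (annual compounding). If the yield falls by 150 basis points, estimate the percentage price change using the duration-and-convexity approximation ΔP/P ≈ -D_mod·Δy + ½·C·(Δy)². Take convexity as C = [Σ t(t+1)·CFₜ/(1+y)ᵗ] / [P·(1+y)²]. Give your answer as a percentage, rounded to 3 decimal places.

With y = 0.1125:
  t   CF        PV=CF/(1+0.1125)^t    t·PV        t(t+1)·PV
  1       950.00       853.9326       853.9326       1,707.8652
  2       950.00       767.5799     1,535.1597       4,605.4791
  3       950.00       689.9594     2,069.8782       8,279.5130
  4       950.00       620.1882     2,480.7530      12,403.7648
  5       950.00       557.4726     2,787.3629      16,724.1773
  6       950.00       501.0989     3,006.5937      21,046.1556
  7    10,950.00     5,191.7525    36,342.2676     290,738.1406
  Σ                  9,181.9841    49,075.9476     355,505.0956
P = 9,181.9841; D_Mac = 5.34481 yrs; D_mod = 4.80432 yrs; C = 31.28306.
Duration effect: -4.80432 × (-0.015) = +0.072065
Convexity effect: 0.5 × 31.28306 × (-0.015)² = +0.0035193
ΔP/P ≈ +0.072065 + 0.0035193 = +0.075584 = +7.5584%.

+7.558%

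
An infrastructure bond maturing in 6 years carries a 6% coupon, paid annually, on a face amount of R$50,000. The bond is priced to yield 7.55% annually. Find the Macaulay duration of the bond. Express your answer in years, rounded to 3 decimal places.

5.178 years

Periodic yield y = 0.0755. Discount each cash flow and weight by its year:
  t   CF        PV=CF/(1+0.0755)^t    t·PV
  1     3,000.00     2,789.4003     2,789.4003
  2     3,000.00     2,593.5846     5,187.1693
  3     3,000.00     2,411.5152     7,234.5457
  4     3,000.00     2,242.2271     8,968.9084
  5     3,000.00     2,084.8230    10,424.1148
  6    53,000.00    34,246.2783   205,477.6696
  Σ                 46,367.8285   240,081.8081
Price P = Σ PV = 46,367.8285.
Macaulay duration = Σ(t·PV) / P = 240,081.8081 / 46,367.8285 = 5.17777 years.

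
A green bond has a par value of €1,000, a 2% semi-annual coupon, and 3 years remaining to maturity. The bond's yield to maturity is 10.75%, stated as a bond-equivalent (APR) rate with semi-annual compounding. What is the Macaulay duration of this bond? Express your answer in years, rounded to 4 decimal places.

2.9148 years

Periodic yield y = 0.05375. Discount each cash flow and weight by its period:
  t   CF        PV=CF/(1+0.05375)^t    t·PV
  1        10.00         9.4899         9.4899
  2        10.00         9.0059        18.0117
  3        10.00         8.5465        25.6394
  4        10.00         8.1105        32.4422
  5        10.00         7.6968        38.4842
  6     1,010.00       737.7273     4,426.3637
  Σ                    780.5769     4,550.4311
Price P = Σ PV = 780.5769.
Macaulay duration = Σ(t·PV) / P = 4,550.4311 / 780.5769 = 5.82957 half-year periods.
In years: 5.82957 / 2 = 2.91479 years.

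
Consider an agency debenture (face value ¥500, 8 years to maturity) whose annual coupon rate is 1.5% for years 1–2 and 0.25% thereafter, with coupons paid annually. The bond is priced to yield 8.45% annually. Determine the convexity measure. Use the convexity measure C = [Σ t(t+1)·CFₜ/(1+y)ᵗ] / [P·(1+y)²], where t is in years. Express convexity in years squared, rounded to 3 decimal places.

With y = 0.0845:
  t   CF        PV=CF/(1+0.0845)^t    t·PV        t(t+1)·PV
  1         7.50         6.9156         6.9156          13.8313
  2         7.50         6.3768        12.7536          38.2607
  3         1.25         0.9800         2.9400          11.7599
  4         1.25         0.9036         3.6145          18.0726
  5         1.25         0.8332         4.1661          24.9967
  6         1.25         0.7683         4.6098          32.2687
  7         1.25         0.7084         4.9591          39.6726
  8       501.25       261.9497     2,095.5977      18,860.3797
  Σ                    279.4357     2,135.5565      19,039.2423
P = 279.4357.
Convexity = Σ t(t+1)·PV / [P·(1+y)²] = 19,039.2423 / (279.4357 × 1.176140) = 57.93068.

57.931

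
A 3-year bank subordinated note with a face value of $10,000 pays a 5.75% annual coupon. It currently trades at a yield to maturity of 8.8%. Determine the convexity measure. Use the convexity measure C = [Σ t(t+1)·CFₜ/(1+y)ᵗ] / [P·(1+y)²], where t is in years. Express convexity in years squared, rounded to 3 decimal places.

9.386

With y = 0.088:
  t   CF        PV=CF/(1+0.088)^t    t·PV        t(t+1)·PV
  1       575.00       528.4926       528.4926       1,056.9853
  2       575.00       485.7469       971.4938       2,914.4815
  3    10,575.00     8,210.9553    24,632.8660      98,531.4641
  Σ                  9,225.1949    26,132.8525     102,502.9309
P = 9,225.1949.
Convexity = Σ t(t+1)·PV / [P·(1+y)²] = 102,502.9309 / (9,225.1949 × 1.183744) = 9.38648.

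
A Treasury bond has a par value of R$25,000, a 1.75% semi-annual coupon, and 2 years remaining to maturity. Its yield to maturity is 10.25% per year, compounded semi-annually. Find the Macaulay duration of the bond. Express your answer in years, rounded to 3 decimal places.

Periodic yield y = 0.05125. Discount each cash flow and weight by its period:
  t   CF        PV=CF/(1+0.05125)^t    t·PV
  1       218.75       208.0856       208.0856
  2       218.75       197.9411       395.8823
  3       218.75       188.2912       564.8736
  4    25,218.75    20,649.0236    82,596.0945
  Σ                 21,243.3416    83,764.9360
Price P = Σ PV = 21,243.3416.
Macaulay duration = Σ(t·PV) / P = 83,764.9360 / 21,243.3416 = 3.94311 half-year periods.
In years: 3.94311 / 2 = 1.97156 years.

1.972 years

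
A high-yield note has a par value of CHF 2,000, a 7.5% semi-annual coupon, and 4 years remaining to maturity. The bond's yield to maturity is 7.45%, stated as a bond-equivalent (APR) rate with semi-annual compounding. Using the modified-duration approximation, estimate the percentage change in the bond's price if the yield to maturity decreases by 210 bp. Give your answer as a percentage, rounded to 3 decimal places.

Periodic yield y = 0.03725. Modified duration first:
  t   CF        PV=CF/(1+0.03725)^t    t·PV
  1        75.00        72.3066        72.3066
  2        75.00        69.7099       139.4198
  3        75.00        67.2064       201.6193
  4        75.00        64.7929       259.1716
  5        75.00        62.4661       312.3303
  6        75.00        60.2228       361.3365
  7        75.00        58.0600       406.4201
  8     2,075.00     1,548.6403    12,389.1223
  Σ                  2,003.4049    14,141.7265
P = 2,003.4049; D_Mac = 7.05885 half-year periods = 3.52942 yrs; D_mod = 3.52942/(1+0.03725) = 3.40267 yrs.
ΔP/P ≈ -D_mod · Δy = -3.40267 × (-0.021) = +0.071456 = +7.1456%.

+7.146%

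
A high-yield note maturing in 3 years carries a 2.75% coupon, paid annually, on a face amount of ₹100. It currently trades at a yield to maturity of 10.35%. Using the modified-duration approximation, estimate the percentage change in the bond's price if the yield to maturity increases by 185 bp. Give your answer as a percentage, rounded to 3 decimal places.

-4.880%

Periodic yield y = 0.1035. Modified duration first:
  t   CF        PV=CF/(1+0.1035)^t    t·PV
  1         2.75         2.4921         2.4921
  2         2.75         2.2583         4.5167
  3       102.75        76.4654       229.3961
  Σ                     81.2158       236.4049
P = 81.2158; D_Mac = 2.91082 yrs; D_mod = 2.91082/(1+0.1035) = 2.63781 yrs.
ΔP/P ≈ -D_mod · Δy = -2.63781 × (+0.0185) = -0.048800 = -4.8800%.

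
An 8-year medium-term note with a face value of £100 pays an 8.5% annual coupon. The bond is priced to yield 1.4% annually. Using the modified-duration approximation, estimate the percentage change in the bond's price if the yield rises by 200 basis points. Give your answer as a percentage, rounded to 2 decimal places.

Periodic yield y = 0.014. Modified duration first:
  t   CF        PV=CF/(1+0.014)^t    t·PV
  1         8.50         8.3826         8.3826
  2         8.50         8.2669        16.5338
  3         8.50         8.1528        24.4583
  4         8.50         8.0402        32.1608
  5         8.50         7.9292        39.6460
  6         8.50         7.8197        46.9183
  7         8.50         7.7118        53.9823
  8       108.50        97.0792       776.6334
  Σ                    153.3824       998.7156
P = 153.3824; D_Mac = 6.51128 yrs; D_mod = 6.51128/(1+0.014) = 6.42138 yrs.
ΔP/P ≈ -D_mod · Δy = -6.42138 × (+0.02) = -0.128428 = -12.8428%.

-12.84%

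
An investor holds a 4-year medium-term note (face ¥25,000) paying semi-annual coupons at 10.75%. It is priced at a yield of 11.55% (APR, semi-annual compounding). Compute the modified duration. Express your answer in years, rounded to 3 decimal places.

3.162 years

Periodic yield y = 0.05775. First find Macaulay duration:
  t   CF        PV=CF/(1+0.05775)^t    t·PV
  1     1,343.75     1,270.3853     1,270.3853
  2     1,343.75     1,201.0260     2,402.0520
  3     1,343.75     1,135.4536     3,406.3607
  4     1,343.75     1,073.4612     4,293.8447
  5     1,343.75     1,014.8534     5,074.2670
  6     1,343.75       959.4454     5,756.6725
  7     1,343.75       907.0626     6,349.4379
  8    26,343.75    16,811.7655   134,494.1242
  Σ                 24,373.4529   163,047.1442
P = 24,373.4529; Macaulay duration = 163,047.1442 / 24,373.4529 = 6.68954 half-year periods = 3.34477 years.
Modified duration = D_Mac / (1 + y) = 3.34477 / 1.05775 = 3.16215 years.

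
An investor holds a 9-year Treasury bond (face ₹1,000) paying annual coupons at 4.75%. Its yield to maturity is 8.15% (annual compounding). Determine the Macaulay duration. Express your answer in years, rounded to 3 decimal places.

Periodic yield y = 0.0815. Discount each cash flow and weight by its year:
  t   CF        PV=CF/(1+0.0815)^t    t·PV
  1        47.50        43.9205        43.9205
  2        47.50        40.6107        81.2214
  3        47.50        37.5504       112.6511
  4        47.50        34.7206       138.8825
  5        47.50        32.1041       160.5207
  6        47.50        29.6848       178.1089
  7        47.50        27.4478       192.1348
  8        47.50        25.3794       203.0352
  9     1,047.50       517.5059     4,657.5532
  Σ                    788.9243     5,768.0283
Price P = Σ PV = 788.9243.
Macaulay duration = Σ(t·PV) / P = 5,768.0283 / 788.9243 = 7.31126 years.

7.311 years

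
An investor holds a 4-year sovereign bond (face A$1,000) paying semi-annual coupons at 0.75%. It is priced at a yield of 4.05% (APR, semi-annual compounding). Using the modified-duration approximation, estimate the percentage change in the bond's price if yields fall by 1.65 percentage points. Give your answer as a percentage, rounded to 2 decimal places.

Periodic yield y = 0.02025. Modified duration first:
  t   CF        PV=CF/(1+0.02025)^t    t·PV
  1         3.75         3.6756         3.6756
  2         3.75         3.6026         7.2052
  3         3.75         3.5311        10.5933
  4         3.75         3.4610        13.8441
  5         3.75         3.3923        16.9617
  6         3.75         3.3250        19.9500
  7         3.75         3.2590        22.8130
  8     1,003.75       855.0130     6,840.1042
  Σ                    879.2597     6,935.1471
P = 879.2597; D_Mac = 7.88748 half-year periods = 3.94374 yrs; D_mod = 3.94374/(1+0.02025) = 3.86547 yrs.
ΔP/P ≈ -D_mod · Δy = -3.86547 × (-0.0165) = +0.063780 = +6.3780%.

+6.38%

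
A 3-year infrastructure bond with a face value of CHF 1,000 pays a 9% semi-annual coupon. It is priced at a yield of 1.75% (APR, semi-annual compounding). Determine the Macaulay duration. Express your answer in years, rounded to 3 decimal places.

Periodic yield y = 0.00875. Discount each cash flow and weight by its period:
  t   CF        PV=CF/(1+0.00875)^t    t·PV
  1        45.00        44.6097        44.6097
  2        45.00        44.2227        88.4454
  3        45.00        43.8391       131.5174
  4        45.00        43.4589       173.8354
  5        45.00        43.0819       215.4095
  6     1,045.00       991.7792     5,950.6753
  Σ                  1,210.9915     6,604.4927
Price P = Σ PV = 1,210.9915.
Macaulay duration = Σ(t·PV) / P = 6,604.4927 / 1,210.9915 = 5.45379 half-year periods.
In years: 5.45379 / 2 = 2.72689 years.

2.727 years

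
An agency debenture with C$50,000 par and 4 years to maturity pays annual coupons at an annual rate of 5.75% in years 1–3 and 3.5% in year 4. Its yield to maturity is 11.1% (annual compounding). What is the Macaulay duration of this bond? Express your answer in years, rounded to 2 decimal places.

3.65 years

Periodic yield y = 0.111. Discount each cash flow and weight by its year:
  t   CF        PV=CF/(1+0.111)^t    t·PV
  1     2,875.00     2,587.7588     2,587.7588
  2     2,875.00     2,329.2158     4,658.4316
  3     2,875.00     2,096.5039     6,289.5117
  4    51,750.00    33,966.7597   135,867.0387
  Σ                 40,980.2382   149,402.7407
Price P = Σ PV = 40,980.2382.
Macaulay duration = Σ(t·PV) / P = 149,402.7407 / 40,980.2382 = 3.64573 years.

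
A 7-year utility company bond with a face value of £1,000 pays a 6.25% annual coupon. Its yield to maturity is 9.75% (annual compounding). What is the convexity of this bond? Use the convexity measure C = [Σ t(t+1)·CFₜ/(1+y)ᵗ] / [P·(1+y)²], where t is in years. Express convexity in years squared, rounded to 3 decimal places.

With y = 0.0975:
  t   CF        PV=CF/(1+0.0975)^t    t·PV        t(t+1)·PV
  1        62.50        56.9476        56.9476         113.8952
  2        62.50        51.8885       103.7770         311.3309
  3        62.50        47.2788       141.8364         567.3456
  4        62.50        43.0786       172.3145         861.5726
  5        62.50        39.2516       196.2580       1,177.5480
  6        62.50        35.7646       214.5873       1,502.1114
  7     1,062.50       553.9840     3,877.8881      31,023.1050
  Σ                    828.1937     4,763.6090      35,556.9088
P = 828.1937.
Convexity = Σ t(t+1)·PV / [P·(1+y)²] = 35,556.9088 / (828.1937 × 1.204506) = 35.64372.

35.644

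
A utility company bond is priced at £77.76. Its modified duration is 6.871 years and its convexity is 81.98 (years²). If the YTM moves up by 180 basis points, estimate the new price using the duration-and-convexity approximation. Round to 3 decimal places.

Duration effect: -D_mod·Δy = -6.871 × (+0.018) = -0.123678
Convexity effect: ½·C·(Δy)² = 0.5 × 81.98 × (0.018)² = +0.01328076
ΔP/P ≈ -0.123678 + 0.01328076 = -0.11039724
New price ≈ 77.76 × (1 - 0.11039724) = 69.1755106176.

£69.176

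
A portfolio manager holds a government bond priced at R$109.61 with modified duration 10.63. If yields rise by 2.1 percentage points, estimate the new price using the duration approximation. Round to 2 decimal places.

Duration approximation: ΔP/P ≈ -D_mod · Δy = -10.63 × (+0.021) = -0.223230.
New price ≈ 109.61 × (1 - 0.223230) = 85.1417597.

R$85.14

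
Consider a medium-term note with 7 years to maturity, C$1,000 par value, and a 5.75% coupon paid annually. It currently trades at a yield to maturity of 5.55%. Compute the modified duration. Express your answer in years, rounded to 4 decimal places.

5.6494 years

Periodic yield y = 0.0555. First find Macaulay duration:
  t   CF        PV=CF/(1+0.0555)^t    t·PV
  1        57.50        54.4766        54.4766
  2        57.50        51.6121       103.2242
  3        57.50        48.8982       146.6947
  4        57.50        46.3271       185.3083
  5        57.50        43.8911       219.4556
  6        57.50        41.5832       249.4995
  7     1,057.50       724.5573     5,071.9008
  Σ                  1,011.3456     6,030.5596
P = 1,011.3456; Macaulay duration = 6,030.5596 / 1,011.3456 = 5.96291 years.
Modified duration = D_Mac / (1 + y) = 5.96291 / 1.0555 = 5.64937 years.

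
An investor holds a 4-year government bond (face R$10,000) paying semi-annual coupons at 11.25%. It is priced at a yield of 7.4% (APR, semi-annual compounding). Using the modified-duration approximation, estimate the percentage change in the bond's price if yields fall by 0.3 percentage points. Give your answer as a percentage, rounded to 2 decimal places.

Periodic yield y = 0.037. Modified duration first:
  t   CF        PV=CF/(1+0.037)^t    t·PV
  1       562.50       542.4301       542.4301
  2       562.50       523.0763     1,046.1525
  3       562.50       504.4130     1,513.2390
  4       562.50       486.4156     1,945.6624
  5       562.50       469.0604     2,345.3019
  6       562.50       452.3244     2,713.9462
  7       562.50       436.1855     3,053.2986
  8    10,562.50     7,898.3554    63,186.8431
  Σ                 11,312.2606    76,346.8737
P = 11,312.2606; D_Mac = 6.74904 half-year periods = 3.37452 yrs; D_mod = 3.37452/(1+0.037) = 3.25412 yrs.
ΔP/P ≈ -D_mod · Δy = -3.25412 × (-0.003) = +0.009762 = +0.9762%.

+0.98%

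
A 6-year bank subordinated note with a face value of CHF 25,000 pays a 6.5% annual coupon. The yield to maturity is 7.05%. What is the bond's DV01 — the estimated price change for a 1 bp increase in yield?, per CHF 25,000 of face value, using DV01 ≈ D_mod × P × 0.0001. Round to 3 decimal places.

CHF 11.696

Periodic yield y = 0.0705.
  t   CF        PV=CF/(1+0.0705)^t    t·PV
  1     1,625.00     1,517.9823     1,517.9823
  2     1,625.00     1,418.0124     2,836.0248
  3     1,625.00     1,324.6262     3,973.8787
  4     1,625.00     1,237.3902     4,949.5609
  5     1,625.00     1,155.8993     5,779.4966
  6    26,625.00    17,691.7008   106,150.2050
  Σ                 24,345.6112   125,207.1481
P = 24,345.6112; D_Mac = 5.14290 yrs; D_mod = 4.80421 yrs.
DV01 ≈ 4.80421 × 24,345.6112 × 0.0001 = 11.696137.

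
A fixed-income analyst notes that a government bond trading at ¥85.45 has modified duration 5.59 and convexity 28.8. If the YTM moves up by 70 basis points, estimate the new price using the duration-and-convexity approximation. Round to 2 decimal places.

Duration effect: -D_mod·Δy = -5.59 × (+0.007) = -0.039130
Convexity effect: ½·C·(Δy)² = 0.5 × 28.8 × (0.007)² = +0.0007056
ΔP/P ≈ -0.039130 + 0.0007056 = -0.0384244
New price ≈ 85.45 × (1 - 0.0384244) = 82.16663502.

¥82.17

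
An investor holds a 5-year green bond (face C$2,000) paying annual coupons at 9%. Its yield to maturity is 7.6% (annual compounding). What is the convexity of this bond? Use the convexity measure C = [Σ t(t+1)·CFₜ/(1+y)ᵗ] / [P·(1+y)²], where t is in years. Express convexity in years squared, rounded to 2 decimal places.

20.86

With y = 0.076:
  t   CF        PV=CF/(1+0.076)^t    t·PV        t(t+1)·PV
  1       180.00       167.2862       167.2862         334.5725
  2       180.00       155.4705       310.9410         932.8229
  3       180.00       144.4893       433.4679       1,733.8716
  4       180.00       134.2837       537.1349       2,685.6747
  5     2,180.00     1,511.4547     7,557.2735      45,343.6412
  Σ                  2,112.9845     9,006.1036      51,030.5829
P = 2,112.9845.
Convexity = Σ t(t+1)·PV / [P·(1+y)²] = 51,030.5829 / (2,112.9845 × 1.157776) = 20.85978.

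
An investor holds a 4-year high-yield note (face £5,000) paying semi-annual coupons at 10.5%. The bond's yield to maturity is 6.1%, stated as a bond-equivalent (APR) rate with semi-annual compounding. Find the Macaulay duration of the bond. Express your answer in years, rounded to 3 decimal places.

3.417 years

Periodic yield y = 0.0305. Discount each cash flow and weight by its period:
  t   CF        PV=CF/(1+0.0305)^t    t·PV
  1       262.50       254.7307       254.7307
  2       262.50       247.1914       494.3828
  3       262.50       239.8752       719.6255
  4       262.50       232.7755       931.1021
  5       262.50       225.8860     1,129.4300
  6       262.50       219.2004     1,315.2024
  7       262.50       212.7127     1,488.9886
  8     5,262.50     4,138.1682    33,105.3457
  Σ                  5,770.5401    39,438.8078
Price P = Σ PV = 5,770.5401.
Macaulay duration = Σ(t·PV) / P = 39,438.8078 / 5,770.5401 = 6.83451 half-year periods.
In years: 6.83451 / 2 = 3.41725 years.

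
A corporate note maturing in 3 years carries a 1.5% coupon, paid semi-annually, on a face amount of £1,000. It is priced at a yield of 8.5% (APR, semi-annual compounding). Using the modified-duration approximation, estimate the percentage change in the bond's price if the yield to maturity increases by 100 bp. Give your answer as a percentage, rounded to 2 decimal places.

Periodic yield y = 0.0425. Modified duration first:
  t   CF        PV=CF/(1+0.0425)^t    t·PV
  1         7.50         7.1942         7.1942
  2         7.50         6.9010        13.8019
  3         7.50         6.6196        19.8589
  4         7.50         6.3498        25.3990
  5         7.50         6.0909        30.4545
  6     1,007.50       784.8536     4,709.1218
  Σ                    818.0091     4,805.8303
P = 818.0091; D_Mac = 5.87503 half-year periods = 2.93752 yrs; D_mod = 2.93752/(1+0.0425) = 2.81776 yrs.
ΔP/P ≈ -D_mod · Δy = -2.81776 × (+0.01) = -0.028178 = -2.8178%.

-2.82%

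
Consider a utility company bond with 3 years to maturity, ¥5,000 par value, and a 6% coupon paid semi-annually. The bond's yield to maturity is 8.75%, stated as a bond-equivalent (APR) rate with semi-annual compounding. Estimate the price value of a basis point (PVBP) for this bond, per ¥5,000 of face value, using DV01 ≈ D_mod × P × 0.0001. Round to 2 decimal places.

¥1.24

Periodic yield y = 0.04375.
  t   CF        PV=CF/(1+0.04375)^t    t·PV
  1       150.00       143.7126       143.7126
  2       150.00       137.6887       275.3774
  3       150.00       131.9173       395.7519
  4       150.00       126.3878       505.5514
  5       150.00       121.0901       605.4507
  6     5,150.00     3,983.1650    23,898.9901
  Σ                  4,643.9616    25,824.8341
P = 4,643.9616; D_Mac = 5.56095 half-year periods = 2.78047 yrs; D_mod = 2.66393 yrs.
DV01 ≈ 2.66393 × 4,643.9616 × 0.0001 = 1.237118.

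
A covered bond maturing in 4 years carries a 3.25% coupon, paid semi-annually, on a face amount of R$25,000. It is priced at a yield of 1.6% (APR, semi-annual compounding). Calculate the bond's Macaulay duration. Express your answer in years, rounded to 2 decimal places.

Periodic yield y = 0.008. Discount each cash flow and weight by its period:
  t   CF        PV=CF/(1+0.008)^t    t·PV
  1       406.25       403.0258       403.0258
  2       406.25       399.8272       799.6544
  3       406.25       396.6539     1,189.9618
  4       406.25       393.5059     1,574.0236
  5       406.25       390.3828     1,951.9142
  6       406.25       387.2846     2,323.7074
  7       406.25       384.2109     2,689.4761
  8    25,406.25    23,837.2587   190,698.0699
  Σ                 26,592.1498   201,629.8331
Price P = Σ PV = 26,592.1498.
Macaulay duration = Σ(t·PV) / P = 201,629.8331 / 26,592.1498 = 7.58231 half-year periods.
In years: 7.58231 / 2 = 3.79115 years.

3.79 years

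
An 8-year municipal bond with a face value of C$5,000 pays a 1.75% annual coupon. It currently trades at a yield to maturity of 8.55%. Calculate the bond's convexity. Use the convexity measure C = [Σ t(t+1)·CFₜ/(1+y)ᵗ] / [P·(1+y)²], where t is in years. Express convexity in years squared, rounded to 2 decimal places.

With y = 0.0855:
  t   CF        PV=CF/(1+0.0855)^t    t·PV        t(t+1)·PV
  1        87.50        80.6080        80.6080         161.2160
  2        87.50        74.2589       148.5178         445.5533
  3        87.50        68.4098       205.2295         820.9181
  4        87.50        63.0215       252.0860       1,260.4300
  5        87.50        58.0576       290.2879       1,741.7273
  6        87.50        53.4846       320.9078       2,246.3549
  7        87.50        49.2719       344.9033       2,759.2261
  8     5,087.50     2,639.1605    21,113.2839     190,019.5548
  Σ                  3,086.2728    22,755.8242     199,454.9806
P = 3,086.2728.
Convexity = Σ t(t+1)·PV / [P·(1+y)²] = 199,454.9806 / (3,086.2728 × 1.178310) = 54.84675.

54.85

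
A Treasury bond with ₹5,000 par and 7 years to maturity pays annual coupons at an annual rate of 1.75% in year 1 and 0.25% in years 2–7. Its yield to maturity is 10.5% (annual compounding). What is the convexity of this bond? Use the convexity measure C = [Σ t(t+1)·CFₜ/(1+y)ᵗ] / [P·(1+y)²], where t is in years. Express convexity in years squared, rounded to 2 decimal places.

With y = 0.105:
  t   CF        PV=CF/(1+0.105)^t    t·PV        t(t+1)·PV
  1        87.50        79.1855        79.1855         158.3710
  2        12.50        10.2373        20.4746          61.4238
  3        12.50         9.2645        27.7936         111.1743
  4        12.50         8.3842        33.5367         167.6837
  5        12.50         7.5875        37.9375         227.6250
  6        12.50         6.8665        41.1991         288.3936
  7     5,012.50     2,491.8302    17,442.8112     139,542.4894
  Σ                  2,613.3557    17,682.9382     140,557.1609
P = 2,613.3557.
Convexity = Σ t(t+1)·PV / [P·(1+y)²] = 140,557.1609 / (2,613.3557 × 1.221025) = 44.04838.

44.05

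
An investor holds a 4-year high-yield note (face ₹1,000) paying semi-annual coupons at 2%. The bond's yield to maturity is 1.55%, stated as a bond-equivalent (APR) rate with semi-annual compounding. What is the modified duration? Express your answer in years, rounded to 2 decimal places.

Periodic yield y = 0.00775. First find Macaulay duration:
  t   CF        PV=CF/(1+0.00775)^t    t·PV
  1        10.00         9.9231         9.9231
  2        10.00         9.8468        19.6936
  3        10.00         9.7711        29.3132
  4        10.00         9.6959        38.7837
  5        10.00         9.6213        48.1067
  6        10.00         9.5474        57.2841
  7        10.00         9.4739        66.3175
  8     1,010.00       949.5086     7,596.0691
  Σ                  1,017.3881     7,865.4910
P = 1,017.3881; Macaulay duration = 7,865.4910 / 1,017.3881 = 7.73106 half-year periods = 3.86553 years.
Modified duration = D_Mac / (1 + y) = 3.86553 / 1.00775 = 3.83580 years.

3.84 years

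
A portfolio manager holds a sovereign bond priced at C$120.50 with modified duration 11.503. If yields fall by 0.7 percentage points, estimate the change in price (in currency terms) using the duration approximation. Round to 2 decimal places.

+C$9.70

Duration approximation: ΔP/P ≈ -D_mod · Δy = -11.503 × (-0.007) = +0.080521.
ΔP ≈ 120.50 × (+0.080521) = +9.7027805.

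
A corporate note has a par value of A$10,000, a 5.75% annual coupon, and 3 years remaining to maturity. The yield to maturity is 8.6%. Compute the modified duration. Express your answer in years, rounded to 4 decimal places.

2.6089 years

Periodic yield y = 0.086. First find Macaulay duration:
  t   CF        PV=CF/(1+0.086)^t    t·PV
  1       575.00       529.4659       529.4659
  2       575.00       487.5377       975.0754
  3    10,575.00     8,256.4033    24,769.2100
  Σ                  9,273.4069    26,273.7513
P = 9,273.4069; Macaulay duration = 26,273.7513 / 9,273.4069 = 2.83324 years.
Modified duration = D_Mac / (1 + y) = 2.83324 / 1.086 = 2.60887 years.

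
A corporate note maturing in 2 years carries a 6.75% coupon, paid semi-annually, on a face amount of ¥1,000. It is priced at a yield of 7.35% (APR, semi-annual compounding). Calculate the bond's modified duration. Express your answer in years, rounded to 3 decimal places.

1.836 years

Periodic yield y = 0.03675. First find Macaulay duration:
  t   CF        PV=CF/(1+0.03675)^t    t·PV
  1        33.75        32.5537        32.5537
  2        33.75        31.3997        62.7994
  3        33.75        30.2867        90.8600
  4     1,033.75       894.7863     3,579.1454
  Σ                    989.0264     3,765.3585
P = 989.0264; Macaulay duration = 3,765.3585 / 989.0264 = 3.80714 half-year periods = 1.90357 years.
Modified duration = D_Mac / (1 + y) = 1.90357 / 1.03675 = 1.83609 years.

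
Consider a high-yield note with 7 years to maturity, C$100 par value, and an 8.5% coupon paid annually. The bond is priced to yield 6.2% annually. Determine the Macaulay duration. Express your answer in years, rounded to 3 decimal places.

Periodic yield y = 0.062. Discount each cash flow and weight by its year:
  t   CF        PV=CF/(1+0.062)^t    t·PV
  1         8.50         8.0038         8.0038
  2         8.50         7.5365        15.0730
  3         8.50         7.0965        21.2896
  4         8.50         6.6822        26.7289
  5         8.50         6.2921        31.4606
  6         8.50         5.9248        35.5486
  7       108.50        71.2128       498.4897
  Σ                    112.7487       636.5941
Price P = Σ PV = 112.7487.
Macaulay duration = Σ(t·PV) / P = 636.5941 / 112.7487 = 5.64613 years.

5.646 years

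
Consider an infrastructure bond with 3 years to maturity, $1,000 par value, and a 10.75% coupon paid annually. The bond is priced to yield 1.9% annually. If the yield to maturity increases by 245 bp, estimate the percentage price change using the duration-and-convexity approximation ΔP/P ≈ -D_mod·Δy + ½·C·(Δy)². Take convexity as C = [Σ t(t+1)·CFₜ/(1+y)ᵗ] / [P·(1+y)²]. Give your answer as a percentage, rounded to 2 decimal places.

-6.30%

With y = 0.019:
  t   CF        PV=CF/(1+0.019)^t    t·PV        t(t+1)·PV
  1       107.50       105.4956       105.4956         210.9912
  2       107.50       103.5285       207.0571         621.1712
  3     1,107.50     1,046.6975     3,140.0925      12,560.3699
  Σ                  1,255.7216     3,452.6451      13,392.5323
P = 1,255.7216; D_Mac = 2.74953 yrs; D_mod = 2.69826 yrs; C = 10.27119.
Duration effect: -2.69826 × (+0.0245) = -0.066107
Convexity effect: 0.5 × 10.27119 × (0.0245)² = +0.0030826
ΔP/P ≈ -0.066107 + 0.0030826 = -0.063025 = -6.3025%.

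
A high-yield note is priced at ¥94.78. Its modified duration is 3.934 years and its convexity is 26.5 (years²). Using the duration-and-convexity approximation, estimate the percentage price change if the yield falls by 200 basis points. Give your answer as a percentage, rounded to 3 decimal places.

+8.398%

Duration effect: -D_mod·Δy = -3.934 × (-0.02) = +0.078680
Convexity effect: ½·C·(Δy)² = 0.5 × 26.5 × (-0.02)² = +0.0053000
ΔP/P ≈ +0.078680 + 0.0053000 = +0.083980
= +8.3980%.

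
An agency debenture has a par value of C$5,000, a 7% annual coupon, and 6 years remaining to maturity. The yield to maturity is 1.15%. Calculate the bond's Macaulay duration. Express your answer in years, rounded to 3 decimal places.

Periodic yield y = 0.0115. Discount each cash flow and weight by its year:
  t   CF        PV=CF/(1+0.0115)^t    t·PV
  1       350.00       346.0208       346.0208
  2       350.00       342.0868       684.1735
  3       350.00       338.1975     1,014.5925
  4       350.00       334.3524     1,337.4098
  5       350.00       330.5511     1,652.7555
  6     5,350.00     4,995.2642    29,971.5849
  Σ                  6,686.4727    35,006.5370
Price P = Σ PV = 6,686.4727.
Macaulay duration = Σ(t·PV) / P = 35,006.5370 / 6,686.4727 = 5.23543 years.

5.235 years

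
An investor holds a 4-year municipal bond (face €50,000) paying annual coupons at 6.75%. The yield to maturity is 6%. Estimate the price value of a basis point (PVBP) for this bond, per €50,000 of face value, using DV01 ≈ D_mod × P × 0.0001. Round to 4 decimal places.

Periodic yield y = 0.06.
  t   CF        PV=CF/(1+0.06)^t    t·PV
  1     3,375.00     3,183.9623     3,183.9623
  2     3,375.00     3,003.7380     6,007.4760
  3     3,375.00     2,833.7151     8,501.1452
  4    53,375.00    42,277.9993   169,111.9971
  Σ                 51,299.4146   186,804.5806
P = 51,299.4146; D_Mac = 3.64146 yrs; D_mod = 3.43534 yrs.
DV01 ≈ 3.43534 × 51,299.4146 × 0.0001 = 17.623074.

€17.6231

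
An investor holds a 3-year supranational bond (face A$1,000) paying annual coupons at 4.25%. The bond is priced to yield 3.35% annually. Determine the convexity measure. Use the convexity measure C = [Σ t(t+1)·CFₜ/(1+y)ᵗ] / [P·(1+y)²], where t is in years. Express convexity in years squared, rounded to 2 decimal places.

With y = 0.0335:
  t   CF        PV=CF/(1+0.0335)^t    t·PV        t(t+1)·PV
  1        42.50        41.1224        41.1224          82.2448
  2        42.50        39.7895        79.5789         238.7367
  3     1,042.50       944.3753     2,833.1259      11,332.5036
  Σ                  1,025.2872     2,953.8272      11,653.4851
P = 1,025.2872.
Convexity = Σ t(t+1)·PV / [P·(1+y)²] = 11,653.4851 / (1,025.2872 × 1.068122) = 10.64117.

10.64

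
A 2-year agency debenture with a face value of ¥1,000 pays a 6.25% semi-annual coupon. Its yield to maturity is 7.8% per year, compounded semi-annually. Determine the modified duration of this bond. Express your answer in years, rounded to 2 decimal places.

1.84 years

Periodic yield y = 0.039. First find Macaulay duration:
  t   CF        PV=CF/(1+0.039)^t    t·PV
  1        31.25        30.0770        30.0770
  2        31.25        28.9480        57.8960
  3        31.25        27.8614        83.5843
  4     1,031.25       884.9154     3,539.6617
  Σ                    971.8019     3,711.2191
P = 971.8019; Macaulay duration = 3,711.2191 / 971.8019 = 3.81890 half-year periods = 1.90945 years.
Modified duration = D_Mac / (1 + y) = 1.90945 / 1.039 = 1.83778 years.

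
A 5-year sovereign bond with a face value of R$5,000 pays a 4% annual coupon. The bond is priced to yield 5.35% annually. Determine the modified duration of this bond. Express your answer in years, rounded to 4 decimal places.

Periodic yield y = 0.0535. First find Macaulay duration:
  t   CF        PV=CF/(1+0.0535)^t    t·PV
  1       200.00       189.8434       189.8434
  2       200.00       180.2025       360.4051
  3       200.00       171.0513       513.1539
  4       200.00       162.3648       649.4591
  5     5,200.00     4,007.1043    20,035.5214
  Σ                  4,710.5663    21,748.3829
P = 4,710.5663; Macaulay duration = 21,748.3829 / 4,710.5663 = 4.61694 years.
Modified duration = D_Mac / (1 + y) = 4.61694 / 1.0535 = 4.38247 years.

4.3825 years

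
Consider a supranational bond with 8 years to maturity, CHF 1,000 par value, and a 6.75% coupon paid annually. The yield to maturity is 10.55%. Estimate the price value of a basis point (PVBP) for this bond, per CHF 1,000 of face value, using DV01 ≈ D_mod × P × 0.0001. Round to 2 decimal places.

Periodic yield y = 0.1055.
  t   CF        PV=CF/(1+0.1055)^t    t·PV
  1        67.50        61.0583        61.0583
  2        67.50        55.2314       110.4629
  3        67.50        49.9606       149.8818
  4        67.50        45.1928       180.7710
  5        67.50        40.8799       204.3996
  6        67.50        36.9787       221.8720
  7        67.50        33.4497       234.1481
  8     1,067.50       478.5176     3,828.1407
  Σ                    801.2690     4,990.7344
P = 801.2690; D_Mac = 6.22854 yrs; D_mod = 5.63414 yrs.
DV01 ≈ 5.63414 × 801.2690 × 0.0001 = 0.451446.

CHF 0.45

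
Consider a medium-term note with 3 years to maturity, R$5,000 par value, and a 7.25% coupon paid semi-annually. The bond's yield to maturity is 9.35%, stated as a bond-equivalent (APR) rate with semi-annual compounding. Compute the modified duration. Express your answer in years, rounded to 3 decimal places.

2.619 years

Periodic yield y = 0.04675. First find Macaulay duration:
  t   CF        PV=CF/(1+0.04675)^t    t·PV
  1       181.25       173.1550       173.1550
  2       181.25       165.4215       330.8431
  3       181.25       158.0335       474.1004
  4       181.25       150.9754       603.9015
  5       181.25       144.2325       721.1626
  6     5,181.25     3,938.9161    23,633.4966
  Σ                  4,730.7340    25,936.6592
P = 4,730.7340; Macaulay duration = 25,936.6592 / 4,730.7340 = 5.48259 half-year periods = 2.74129 years.
Modified duration = D_Mac / (1 + y) = 2.74129 / 1.04675 = 2.61886 years.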